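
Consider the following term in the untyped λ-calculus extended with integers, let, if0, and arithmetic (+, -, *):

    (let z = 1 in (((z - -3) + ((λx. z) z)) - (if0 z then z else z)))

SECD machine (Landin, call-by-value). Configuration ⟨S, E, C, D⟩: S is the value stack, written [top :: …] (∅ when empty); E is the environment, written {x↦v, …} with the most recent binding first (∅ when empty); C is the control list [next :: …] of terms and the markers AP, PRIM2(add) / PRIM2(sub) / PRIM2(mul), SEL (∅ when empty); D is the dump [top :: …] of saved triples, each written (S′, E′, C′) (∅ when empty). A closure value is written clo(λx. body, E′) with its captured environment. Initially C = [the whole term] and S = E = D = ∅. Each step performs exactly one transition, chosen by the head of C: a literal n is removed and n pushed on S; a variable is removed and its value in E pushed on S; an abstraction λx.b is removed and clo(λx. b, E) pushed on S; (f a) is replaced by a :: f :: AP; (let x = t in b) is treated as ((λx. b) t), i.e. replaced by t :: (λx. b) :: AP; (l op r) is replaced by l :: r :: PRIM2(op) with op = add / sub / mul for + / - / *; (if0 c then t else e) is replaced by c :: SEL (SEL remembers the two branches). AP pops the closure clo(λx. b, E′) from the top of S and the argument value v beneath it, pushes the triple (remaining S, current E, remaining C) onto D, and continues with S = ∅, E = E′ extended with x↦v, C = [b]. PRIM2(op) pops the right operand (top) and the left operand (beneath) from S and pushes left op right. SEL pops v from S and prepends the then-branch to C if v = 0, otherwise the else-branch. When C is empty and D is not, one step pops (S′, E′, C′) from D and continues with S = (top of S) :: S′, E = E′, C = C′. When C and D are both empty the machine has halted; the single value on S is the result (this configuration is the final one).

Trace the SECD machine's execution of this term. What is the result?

step 0: <S=∅, E=∅, C=[(let z = 1 in (((z - -3) + ((λx. z) z)) - (if0 z then z else z)))], D=∅>
step 1: <S=∅, E=∅, C=[1 :: (λz. (((z - -3) + ((λx. z) z)) - (if0 z then z else z))) :: AP], D=∅>
step 2: <S=[1], E=∅, C=[(λz. (((z - -3) + ((λx. z) z)) - (if0 z then z else z))) :: AP], D=∅>
step 3: <S=[clo(λz. (((z - -3) + ((λx. z) z)) - (if0 z then z else z)), ∅) :: 1], E=∅, C=[AP], D=∅>
step 4: <S=∅, E={z↦1}, C=[(((z - -3) + ((λx. z) z)) - (if0 z then z else z))], D=[(∅, ∅, ∅)]>
step 5: <S=∅, E={z↦1}, C=[((z - -3) + ((λx. z) z)) :: (if0 z then z else z) :: PRIM2(sub)], D=[(∅, ∅, ∅)]>
step 6: <S=∅, E={z↦1}, C=[(z - -3) :: ((λx. z) z) :: PRIM2(add) :: (if0 z then z else z) :: PRIM2(sub)], D=[(∅, ∅, ∅)]>
step 7: <S=∅, E={z↦1}, C=[z :: -3 :: PRIM2(sub) :: ((λx. z) z) :: PRIM2(add) :: (if0 z then z else z) :: PRIM2(sub)], D=[(∅, ∅, ∅)]>
step 8: <S=[1], E={z↦1}, C=[-3 :: PRIM2(sub) :: ((λx. z) z) :: PRIM2(add) :: (if0 z then z else z) :: PRIM2(sub)], D=[(∅, ∅, ∅)]>
step 9: <S=[-3 :: 1], E={z↦1}, C=[PRIM2(sub) :: ((λx. z) z) :: PRIM2(add) :: (if0 z then z else z) :: PRIM2(sub)], D=[(∅, ∅, ∅)]>
step 10: <S=[4], E={z↦1}, C=[((λx. z) z) :: PRIM2(add) :: (if0 z then z else z) :: PRIM2(sub)], D=[(∅, ∅, ∅)]>
step 11: <S=[4], E={z↦1}, C=[z :: (λx. z) :: AP :: PRIM2(add) :: (if0 z then z else z) :: PRIM2(sub)], D=[(∅, ∅, ∅)]>
step 12: <S=[1 :: 4], E={z↦1}, C=[(λx. z) :: AP :: PRIM2(add) :: (if0 z then z else z) :: PRIM2(sub)], D=[(∅, ∅, ∅)]>
step 13: <S=[clo(λx. z, {z↦1}) :: 1 :: 4], E={z↦1}, C=[AP :: PRIM2(add) :: (if0 z then z else z) :: PRIM2(sub)], D=[(∅, ∅, ∅)]>
step 14: <S=∅, E={x↦1, z↦1}, C=[z], D=[([4], {z↦1}, [PRIM2(add) :: (if0 z then z else z) :: PRIM2(sub)]) :: (∅, ∅, ∅)]>
step 15: <S=[1], E={x↦1, z↦1}, C=∅, D=[([4], {z↦1}, [PRIM2(add) :: (if0 z then z else z) :: PRIM2(sub)]) :: (∅, ∅, ∅)]>
step 16: <S=[1 :: 4], E={z↦1}, C=[PRIM2(add) :: (if0 z then z else z) :: PRIM2(sub)], D=[(∅, ∅, ∅)]>
step 17: <S=[5], E={z↦1}, C=[(if0 z then z else z) :: PRIM2(sub)], D=[(∅, ∅, ∅)]>
step 18: <S=[5], E={z↦1}, C=[z :: SEL :: PRIM2(sub)], D=[(∅, ∅, ∅)]>
step 19: <S=[1 :: 5], E={z↦1}, C=[SEL :: PRIM2(sub)], D=[(∅, ∅, ∅)]>
step 20: <S=[5], E={z↦1}, C=[z :: PRIM2(sub)], D=[(∅, ∅, ∅)]>
step 21: <S=[1 :: 5], E={z↦1}, C=[PRIM2(sub)], D=[(∅, ∅, ∅)]>
step 22: <S=[4], E={z↦1}, C=∅, D=[(∅, ∅, ∅)]>
step 23: <S=[4], E=∅, C=∅, D=∅>
→ final value 4

Answer: 4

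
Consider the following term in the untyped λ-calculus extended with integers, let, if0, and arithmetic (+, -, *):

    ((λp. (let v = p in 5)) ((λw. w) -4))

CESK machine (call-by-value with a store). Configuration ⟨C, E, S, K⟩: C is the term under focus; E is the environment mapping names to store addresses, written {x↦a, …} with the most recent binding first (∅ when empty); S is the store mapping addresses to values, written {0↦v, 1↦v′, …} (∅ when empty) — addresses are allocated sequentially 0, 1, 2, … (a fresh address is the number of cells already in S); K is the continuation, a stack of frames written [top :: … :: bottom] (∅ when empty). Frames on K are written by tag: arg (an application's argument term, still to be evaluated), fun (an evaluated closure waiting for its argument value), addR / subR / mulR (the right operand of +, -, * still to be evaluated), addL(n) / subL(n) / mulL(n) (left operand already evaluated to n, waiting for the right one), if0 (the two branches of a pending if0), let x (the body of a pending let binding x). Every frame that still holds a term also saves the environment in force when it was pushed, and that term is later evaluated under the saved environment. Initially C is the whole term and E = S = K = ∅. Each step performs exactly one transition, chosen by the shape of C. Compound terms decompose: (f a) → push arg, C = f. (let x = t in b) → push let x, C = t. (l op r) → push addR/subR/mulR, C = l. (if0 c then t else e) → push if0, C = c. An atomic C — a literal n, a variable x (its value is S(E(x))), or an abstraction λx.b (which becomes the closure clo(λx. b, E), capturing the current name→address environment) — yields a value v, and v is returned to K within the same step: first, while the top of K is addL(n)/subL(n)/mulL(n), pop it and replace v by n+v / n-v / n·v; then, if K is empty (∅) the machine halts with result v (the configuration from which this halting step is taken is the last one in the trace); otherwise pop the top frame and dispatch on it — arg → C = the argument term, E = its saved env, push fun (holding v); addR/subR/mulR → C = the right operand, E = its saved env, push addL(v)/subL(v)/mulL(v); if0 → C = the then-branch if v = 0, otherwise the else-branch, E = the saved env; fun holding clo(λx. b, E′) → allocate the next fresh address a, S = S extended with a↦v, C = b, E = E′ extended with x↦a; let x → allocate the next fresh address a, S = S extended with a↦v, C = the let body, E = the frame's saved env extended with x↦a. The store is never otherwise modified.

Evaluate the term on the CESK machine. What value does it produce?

[0] <C=((λp. (let v = p in 5)) ((λw. w) -4)), E=∅, S=∅, K=∅>
[1] <C=(λp. (let v = p in 5)), E=∅, S=∅, K=[arg]>
[2] <C=((λw. w) -4), E=∅, S=∅, K=[fun]>
[3] <C=(λw. w), E=∅, S=∅, K=[arg :: fun]>
[4] <C=-4, E=∅, S=∅, K=[fun :: fun]>
[5] <C=w, E={w↦0}, S={0↦-4}, K=[fun]>
[6] <C=(let v = p in 5), E={p↦1}, S={0↦-4, 1↦-4}, K=∅>
[7] <C=p, E={p↦1}, S={0↦-4, 1↦-4}, K=[let v]>
[8] <C=5, E={v↦2, p↦1}, S={0↦-4, 1↦-4, 2↦-4}, K=∅>
→ final value 5

Answer: 5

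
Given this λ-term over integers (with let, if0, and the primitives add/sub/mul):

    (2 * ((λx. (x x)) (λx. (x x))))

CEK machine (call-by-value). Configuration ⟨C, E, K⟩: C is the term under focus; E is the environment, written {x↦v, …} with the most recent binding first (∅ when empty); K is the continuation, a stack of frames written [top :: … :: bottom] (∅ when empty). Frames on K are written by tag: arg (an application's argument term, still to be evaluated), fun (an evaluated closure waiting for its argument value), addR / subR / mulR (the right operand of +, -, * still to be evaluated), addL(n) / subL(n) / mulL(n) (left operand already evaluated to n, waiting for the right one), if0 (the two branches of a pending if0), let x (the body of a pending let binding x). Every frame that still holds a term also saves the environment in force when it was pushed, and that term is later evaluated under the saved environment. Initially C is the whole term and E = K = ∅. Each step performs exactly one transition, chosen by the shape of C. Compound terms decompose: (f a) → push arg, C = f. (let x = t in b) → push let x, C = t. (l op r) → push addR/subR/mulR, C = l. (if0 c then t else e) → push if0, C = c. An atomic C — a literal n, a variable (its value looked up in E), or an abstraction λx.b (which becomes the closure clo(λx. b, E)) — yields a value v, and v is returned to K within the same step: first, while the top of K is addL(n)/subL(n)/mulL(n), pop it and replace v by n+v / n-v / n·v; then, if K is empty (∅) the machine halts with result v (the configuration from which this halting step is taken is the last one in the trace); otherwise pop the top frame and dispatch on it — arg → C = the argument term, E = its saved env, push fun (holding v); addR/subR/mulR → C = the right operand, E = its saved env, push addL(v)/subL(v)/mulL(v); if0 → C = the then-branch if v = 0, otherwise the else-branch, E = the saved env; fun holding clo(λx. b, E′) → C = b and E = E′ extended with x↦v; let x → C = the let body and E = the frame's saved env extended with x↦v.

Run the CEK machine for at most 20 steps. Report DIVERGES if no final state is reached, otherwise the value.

[0] <C=(2 * ((λx. (x x)) (λx. (x x)))), E=∅, K=∅>
[1] <C=2, E=∅, K=[mulR]>
[2] <C=((λx. (x x)) (λx. (x x))), E=∅, K=[mulL(2)]>
[3] <C=(λx. (x x)), E=∅, K=[arg :: mulL(2)]>
[4] <C=(λx. (x x)), E=∅, K=[fun :: mulL(2)]>
[5] <C=(x x), E={x↦clo(λx. (x x), ∅)}, K=[mulL(2)]>
[6] <C=x, E={x↦clo(λx. (x x), ∅)}, K=[arg :: mulL(2)]>
[7] <C=x, E={x↦clo(λx. (x x), ∅)}, K=[fun :: mulL(2)]>
… configuration repeats with period 3 (steps 5–7 recur indefinitely) …

Answer: DIVERGES (no final state within 20 steps)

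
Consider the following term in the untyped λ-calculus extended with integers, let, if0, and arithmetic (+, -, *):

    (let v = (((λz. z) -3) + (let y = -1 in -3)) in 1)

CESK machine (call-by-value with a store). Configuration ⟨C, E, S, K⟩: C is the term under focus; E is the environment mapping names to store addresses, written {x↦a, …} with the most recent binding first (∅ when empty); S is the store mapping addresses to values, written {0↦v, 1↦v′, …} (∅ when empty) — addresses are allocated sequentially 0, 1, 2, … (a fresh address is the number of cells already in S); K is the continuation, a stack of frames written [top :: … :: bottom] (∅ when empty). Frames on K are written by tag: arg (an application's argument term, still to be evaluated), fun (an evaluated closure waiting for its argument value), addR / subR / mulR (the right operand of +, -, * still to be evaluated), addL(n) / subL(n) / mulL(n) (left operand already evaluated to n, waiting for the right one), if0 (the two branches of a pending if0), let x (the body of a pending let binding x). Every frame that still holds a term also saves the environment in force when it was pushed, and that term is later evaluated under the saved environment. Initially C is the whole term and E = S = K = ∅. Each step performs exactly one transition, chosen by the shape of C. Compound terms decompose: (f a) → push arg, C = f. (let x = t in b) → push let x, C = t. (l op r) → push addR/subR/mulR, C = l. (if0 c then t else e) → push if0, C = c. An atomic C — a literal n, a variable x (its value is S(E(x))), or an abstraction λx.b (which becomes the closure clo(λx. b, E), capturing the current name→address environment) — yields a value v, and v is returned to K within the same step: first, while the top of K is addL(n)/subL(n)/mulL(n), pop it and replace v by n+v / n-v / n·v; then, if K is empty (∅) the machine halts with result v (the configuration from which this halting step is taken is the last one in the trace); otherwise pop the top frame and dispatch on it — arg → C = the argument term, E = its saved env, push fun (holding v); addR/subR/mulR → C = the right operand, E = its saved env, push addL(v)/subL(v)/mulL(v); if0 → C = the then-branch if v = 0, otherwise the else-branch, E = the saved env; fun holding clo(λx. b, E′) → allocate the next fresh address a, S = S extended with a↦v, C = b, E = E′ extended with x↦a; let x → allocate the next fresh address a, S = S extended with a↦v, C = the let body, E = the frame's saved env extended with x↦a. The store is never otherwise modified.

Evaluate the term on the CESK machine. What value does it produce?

Answer: 1

Derivation:
[0] [C=(let v = (((λz. z) -3) + (let y = -1 in -3)) in 1) | E=∅ | S=∅ | K=∅]
[1] [C=(((λz. z) -3) + (let y = -1 in -3)) | E=∅ | S=∅ | K=[let v]]
[2] [C=((λz. z) -3) | E=∅ | S=∅ | K=[addR :: let v]]
[3] [C=(λz. z) | E=∅ | S=∅ | K=[arg :: addR :: let v]]
[4] [C=-3 | E=∅ | S=∅ | K=[fun :: addR :: let v]]
[5] [C=z | E={z↦0} | S={0↦-3} | K=[addR :: let v]]
[6] [C=(let y = -1 in -3) | E=∅ | S={0↦-3} | K=[addL(-3) :: let v]]
[7] [C=-1 | E=∅ | S={0↦-3} | K=[let y :: addL(-3) :: let v]]
[8] [C=-3 | E={y↦1} | S={0↦-3, 1↦-1} | K=[addL(-3) :: let v]]
[9] [C=1 | E={v↦2} | S={0↦-3, 1↦-1, 2↦-6} | K=∅]
→ final value 1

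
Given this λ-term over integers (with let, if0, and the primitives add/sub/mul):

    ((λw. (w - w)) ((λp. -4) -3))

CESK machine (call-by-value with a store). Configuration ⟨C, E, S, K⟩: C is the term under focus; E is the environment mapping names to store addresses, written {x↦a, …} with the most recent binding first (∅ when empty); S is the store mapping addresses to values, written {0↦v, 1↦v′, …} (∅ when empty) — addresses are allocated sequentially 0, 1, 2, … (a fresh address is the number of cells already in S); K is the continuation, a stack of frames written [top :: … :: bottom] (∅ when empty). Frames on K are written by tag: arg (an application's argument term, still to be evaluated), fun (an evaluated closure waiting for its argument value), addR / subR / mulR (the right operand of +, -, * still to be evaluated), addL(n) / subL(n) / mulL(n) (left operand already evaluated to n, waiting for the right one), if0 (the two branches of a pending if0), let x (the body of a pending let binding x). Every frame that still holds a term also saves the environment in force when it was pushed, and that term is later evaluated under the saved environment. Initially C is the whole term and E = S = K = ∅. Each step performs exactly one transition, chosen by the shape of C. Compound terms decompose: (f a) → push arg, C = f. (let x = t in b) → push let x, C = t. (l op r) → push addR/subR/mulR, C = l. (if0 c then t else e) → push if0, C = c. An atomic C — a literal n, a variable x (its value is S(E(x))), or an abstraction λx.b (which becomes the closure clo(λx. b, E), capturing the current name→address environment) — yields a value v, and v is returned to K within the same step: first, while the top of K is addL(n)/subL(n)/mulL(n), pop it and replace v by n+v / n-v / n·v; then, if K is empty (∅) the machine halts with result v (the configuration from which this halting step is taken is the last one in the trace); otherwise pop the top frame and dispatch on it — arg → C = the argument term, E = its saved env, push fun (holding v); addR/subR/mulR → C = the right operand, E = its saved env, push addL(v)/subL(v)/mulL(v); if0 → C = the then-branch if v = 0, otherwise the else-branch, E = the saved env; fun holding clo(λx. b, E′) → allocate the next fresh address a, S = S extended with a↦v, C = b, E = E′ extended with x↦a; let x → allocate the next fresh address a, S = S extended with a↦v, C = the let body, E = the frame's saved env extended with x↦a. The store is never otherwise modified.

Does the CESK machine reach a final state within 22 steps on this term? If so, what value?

Answer: 0

Machine steps:
[0] ⟨C=((λw. (w - w)) ((λp. -4) -3)); E=∅; S=∅; K=∅⟩
[1] ⟨C=(λw. (w - w)); E=∅; S=∅; K=[arg]⟩
[2] ⟨C=((λp. -4) -3); E=∅; S=∅; K=[fun]⟩
[3] ⟨C=(λp. -4); E=∅; S=∅; K=[arg :: fun]⟩
[4] ⟨C=-3; E=∅; S=∅; K=[fun :: fun]⟩
[5] ⟨C=-4; E={p↦0}; S={0↦-3}; K=[fun]⟩
[6] ⟨C=(w - w); E={w↦1}; S={0↦-3, 1↦-4}; K=∅⟩
[7] ⟨C=w; E={w↦1}; S={0↦-3, 1↦-4}; K=[subR]⟩
[8] ⟨C=w; E={w↦1}; S={0↦-3, 1↦-4}; K=[subL(-4)]⟩
→ final value 0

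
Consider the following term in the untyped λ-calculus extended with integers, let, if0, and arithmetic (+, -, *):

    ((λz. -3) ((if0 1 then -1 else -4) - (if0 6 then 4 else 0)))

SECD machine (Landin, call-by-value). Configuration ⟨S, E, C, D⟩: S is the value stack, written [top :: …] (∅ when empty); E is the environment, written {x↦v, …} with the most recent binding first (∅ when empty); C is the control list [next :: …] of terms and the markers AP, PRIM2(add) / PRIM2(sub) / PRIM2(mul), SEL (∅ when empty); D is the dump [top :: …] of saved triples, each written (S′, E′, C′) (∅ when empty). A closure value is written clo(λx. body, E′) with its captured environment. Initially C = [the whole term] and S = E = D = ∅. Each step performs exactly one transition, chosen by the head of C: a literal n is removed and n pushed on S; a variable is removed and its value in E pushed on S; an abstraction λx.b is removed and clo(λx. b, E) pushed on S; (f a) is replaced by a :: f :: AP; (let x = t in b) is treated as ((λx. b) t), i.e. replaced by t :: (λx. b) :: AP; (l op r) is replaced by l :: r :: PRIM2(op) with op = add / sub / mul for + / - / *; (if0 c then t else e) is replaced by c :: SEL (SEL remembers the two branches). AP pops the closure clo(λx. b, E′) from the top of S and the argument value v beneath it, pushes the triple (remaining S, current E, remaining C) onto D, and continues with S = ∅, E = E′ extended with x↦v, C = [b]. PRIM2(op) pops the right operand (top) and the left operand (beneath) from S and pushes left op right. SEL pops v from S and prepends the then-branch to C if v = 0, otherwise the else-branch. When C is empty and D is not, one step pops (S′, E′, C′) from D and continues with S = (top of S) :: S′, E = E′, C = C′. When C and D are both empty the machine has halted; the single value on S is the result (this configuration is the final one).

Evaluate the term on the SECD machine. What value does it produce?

0. ⟨S=∅; E=∅; C=[((λz. -3) ((if0 1 then -1 else -4) - (if0 6 then 4 else 0)))]; D=∅⟩
1. ⟨S=∅; E=∅; C=[((if0 1 then -1 else -4) - (if0 6 then 4 else 0)) :: (λz. -3) :: AP]; D=∅⟩
2. ⟨S=∅; E=∅; C=[(if0 1 then -1 else -4) :: (if0 6 then 4 else 0) :: PRIM2(sub) :: (λz. -3) :: AP]; D=∅⟩
3. ⟨S=∅; E=∅; C=[1 :: SEL :: (if0 6 then 4 else 0) :: PRIM2(sub) :: (λz. -3) :: AP]; D=∅⟩
4. ⟨S=[1]; E=∅; C=[SEL :: (if0 6 then 4 else 0) :: PRIM2(sub) :: (λz. -3) :: AP]; D=∅⟩
5. ⟨S=∅; E=∅; C=[-4 :: (if0 6 then 4 else 0) :: PRIM2(sub) :: (λz. -3) :: AP]; D=∅⟩
6. ⟨S=[-4]; E=∅; C=[(if0 6 then 4 else 0) :: PRIM2(sub) :: (λz. -3) :: AP]; D=∅⟩
7. ⟨S=[-4]; E=∅; C=[6 :: SEL :: PRIM2(sub) :: (λz. -3) :: AP]; D=∅⟩
8. ⟨S=[6 :: -4]; E=∅; C=[SEL :: PRIM2(sub) :: (λz. -3) :: AP]; D=∅⟩
9. ⟨S=[-4]; E=∅; C=[0 :: PRIM2(sub) :: (λz. -3) :: AP]; D=∅⟩
10. ⟨S=[0 :: -4]; E=∅; C=[PRIM2(sub) :: (λz. -3) :: AP]; D=∅⟩
11. ⟨S=[-4]; E=∅; C=[(λz. -3) :: AP]; D=∅⟩
12. ⟨S=[clo(λz. -3, ∅) :: -4]; E=∅; C=[AP]; D=∅⟩
13. ⟨S=∅; E={z↦-4}; C=[-3]; D=[(∅, ∅, ∅)]⟩
14. ⟨S=[-3]; E={z↦-4}; C=∅; D=[(∅, ∅, ∅)]⟩
15. ⟨S=[-3]; E=∅; C=∅; D=∅⟩
→ final value -3

Answer: -3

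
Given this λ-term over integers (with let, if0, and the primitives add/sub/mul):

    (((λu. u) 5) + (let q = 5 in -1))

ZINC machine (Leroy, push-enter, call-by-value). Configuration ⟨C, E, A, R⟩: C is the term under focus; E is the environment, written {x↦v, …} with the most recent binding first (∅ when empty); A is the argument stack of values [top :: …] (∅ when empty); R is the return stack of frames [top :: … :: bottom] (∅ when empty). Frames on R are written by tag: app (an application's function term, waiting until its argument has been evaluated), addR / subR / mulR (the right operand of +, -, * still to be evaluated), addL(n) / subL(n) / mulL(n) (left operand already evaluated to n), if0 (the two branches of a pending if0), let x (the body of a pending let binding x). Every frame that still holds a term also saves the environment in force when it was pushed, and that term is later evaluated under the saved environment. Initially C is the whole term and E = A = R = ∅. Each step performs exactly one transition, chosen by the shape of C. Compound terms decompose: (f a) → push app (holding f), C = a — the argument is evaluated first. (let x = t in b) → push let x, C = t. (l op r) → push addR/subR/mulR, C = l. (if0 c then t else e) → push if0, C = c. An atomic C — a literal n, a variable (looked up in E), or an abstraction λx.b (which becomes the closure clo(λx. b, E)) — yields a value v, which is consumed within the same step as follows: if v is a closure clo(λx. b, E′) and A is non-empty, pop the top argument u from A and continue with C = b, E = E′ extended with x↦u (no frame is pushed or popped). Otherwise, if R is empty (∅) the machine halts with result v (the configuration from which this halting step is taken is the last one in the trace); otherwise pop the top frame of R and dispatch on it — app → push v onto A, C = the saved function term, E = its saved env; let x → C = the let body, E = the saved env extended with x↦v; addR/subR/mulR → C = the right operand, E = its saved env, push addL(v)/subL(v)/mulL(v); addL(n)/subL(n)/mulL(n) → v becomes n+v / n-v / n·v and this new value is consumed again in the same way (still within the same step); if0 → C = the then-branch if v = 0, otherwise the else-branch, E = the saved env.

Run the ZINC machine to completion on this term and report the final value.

Answer: 4

Execution trace:
t=0: ⟨C=(((λu. u) 5) + (let q = 5 in -1)); E=∅; A=∅; R=∅⟩
t=1: ⟨C=((λu. u) 5); E=∅; A=∅; R=[addR]⟩
t=2: ⟨C=5; E=∅; A=∅; R=[app :: addR]⟩
t=3: ⟨C=(λu. u); E=∅; A=[5]; R=[addR]⟩
t=4: ⟨C=u; E={u↦5}; A=∅; R=[addR]⟩
t=5: ⟨C=(let q = 5 in -1); E=∅; A=∅; R=[addL(5)]⟩
t=6: ⟨C=5; E=∅; A=∅; R=[let q :: addL(5)]⟩
t=7: ⟨C=-1; E={q↦5}; A=∅; R=[addL(5)]⟩
→ final value 4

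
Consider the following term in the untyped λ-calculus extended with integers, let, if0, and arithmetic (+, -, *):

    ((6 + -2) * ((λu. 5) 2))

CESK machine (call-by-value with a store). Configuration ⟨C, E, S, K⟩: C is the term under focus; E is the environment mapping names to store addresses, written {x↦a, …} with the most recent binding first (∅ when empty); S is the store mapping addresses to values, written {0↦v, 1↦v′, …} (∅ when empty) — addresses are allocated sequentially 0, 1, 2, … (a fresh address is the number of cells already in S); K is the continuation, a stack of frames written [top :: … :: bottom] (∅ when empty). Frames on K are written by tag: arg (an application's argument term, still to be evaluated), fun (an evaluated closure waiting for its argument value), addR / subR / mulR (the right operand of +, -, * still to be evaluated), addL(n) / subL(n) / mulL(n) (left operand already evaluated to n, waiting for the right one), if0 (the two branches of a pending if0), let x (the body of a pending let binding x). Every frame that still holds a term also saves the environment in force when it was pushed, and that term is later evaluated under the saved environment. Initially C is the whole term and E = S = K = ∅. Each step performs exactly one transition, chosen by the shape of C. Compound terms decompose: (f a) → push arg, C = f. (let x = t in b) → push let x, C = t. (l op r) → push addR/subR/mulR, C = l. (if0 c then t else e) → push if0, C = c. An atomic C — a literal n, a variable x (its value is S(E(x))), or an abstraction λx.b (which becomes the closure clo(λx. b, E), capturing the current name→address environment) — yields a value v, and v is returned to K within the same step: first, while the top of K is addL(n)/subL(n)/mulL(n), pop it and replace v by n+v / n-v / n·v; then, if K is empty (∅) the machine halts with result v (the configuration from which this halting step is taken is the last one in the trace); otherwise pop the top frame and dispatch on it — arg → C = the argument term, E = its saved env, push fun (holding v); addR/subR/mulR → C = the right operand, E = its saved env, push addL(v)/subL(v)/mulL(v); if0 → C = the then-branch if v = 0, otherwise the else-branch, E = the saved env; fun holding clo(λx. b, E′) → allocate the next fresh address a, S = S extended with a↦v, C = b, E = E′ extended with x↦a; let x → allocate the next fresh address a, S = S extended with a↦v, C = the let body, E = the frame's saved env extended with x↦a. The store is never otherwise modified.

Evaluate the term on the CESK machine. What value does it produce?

Answer: 20

Derivation:
t=0: ⟨C=((6 + -2) * ((λu. 5) 2)); E=∅; S=∅; K=∅⟩
t=1: ⟨C=(6 + -2); E=∅; S=∅; K=[mulR]⟩
t=2: ⟨C=6; E=∅; S=∅; K=[addR :: mulR]⟩
t=3: ⟨C=-2; E=∅; S=∅; K=[addL(6) :: mulR]⟩
t=4: ⟨C=((λu. 5) 2); E=∅; S=∅; K=[mulL(4)]⟩
t=5: ⟨C=(λu. 5); E=∅; S=∅; K=[arg :: mulL(4)]⟩
t=6: ⟨C=2; E=∅; S=∅; K=[fun :: mulL(4)]⟩
t=7: ⟨C=5; E={u↦0}; S={0↦2}; K=[mulL(4)]⟩
→ final value 20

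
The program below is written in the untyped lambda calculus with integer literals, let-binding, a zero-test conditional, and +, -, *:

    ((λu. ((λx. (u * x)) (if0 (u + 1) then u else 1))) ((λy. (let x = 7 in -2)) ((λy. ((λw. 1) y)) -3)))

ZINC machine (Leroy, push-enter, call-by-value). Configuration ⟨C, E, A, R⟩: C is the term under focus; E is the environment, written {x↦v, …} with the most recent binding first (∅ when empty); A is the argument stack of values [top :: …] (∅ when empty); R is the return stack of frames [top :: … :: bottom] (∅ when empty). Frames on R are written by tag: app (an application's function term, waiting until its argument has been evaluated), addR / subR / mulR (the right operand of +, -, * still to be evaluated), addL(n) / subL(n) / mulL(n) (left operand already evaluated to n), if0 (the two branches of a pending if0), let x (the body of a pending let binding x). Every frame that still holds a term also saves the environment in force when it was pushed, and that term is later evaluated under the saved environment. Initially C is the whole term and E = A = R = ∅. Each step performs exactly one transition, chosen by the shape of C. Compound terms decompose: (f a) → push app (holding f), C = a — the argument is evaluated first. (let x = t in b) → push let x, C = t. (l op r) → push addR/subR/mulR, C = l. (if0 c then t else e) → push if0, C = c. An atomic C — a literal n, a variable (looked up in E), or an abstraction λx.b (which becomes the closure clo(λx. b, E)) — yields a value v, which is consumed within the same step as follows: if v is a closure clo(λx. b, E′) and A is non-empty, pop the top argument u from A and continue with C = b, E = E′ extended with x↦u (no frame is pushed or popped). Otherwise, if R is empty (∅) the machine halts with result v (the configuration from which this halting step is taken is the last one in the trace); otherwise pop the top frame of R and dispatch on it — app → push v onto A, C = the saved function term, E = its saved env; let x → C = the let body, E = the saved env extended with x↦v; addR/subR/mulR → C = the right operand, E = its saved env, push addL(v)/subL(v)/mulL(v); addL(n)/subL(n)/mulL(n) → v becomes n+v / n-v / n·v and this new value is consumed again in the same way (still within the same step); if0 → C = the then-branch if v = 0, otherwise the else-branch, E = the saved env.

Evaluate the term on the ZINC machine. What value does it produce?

Answer: -2

Machine steps:
step 0: <C=((λu. ((λx. (u * x)) (if0 (u + 1) then u else 1))) ((λy. (let x = 7 in -2)) ((λy. ((λw. 1) y)) -3))), E=∅, A=∅, R=∅>
step 1: <C=((λy. (let x = 7 in -2)) ((λy. ((λw. 1) y)) -3)), E=∅, A=∅, R=[app]>
step 2: <C=((λy. ((λw. 1) y)) -3), E=∅, A=∅, R=[app :: app]>
step 3: <C=-3, E=∅, A=∅, R=[app :: app :: app]>
step 4: <C=(λy. ((λw. 1) y)), E=∅, A=[-3], R=[app :: app]>
step 5: <C=((λw. 1) y), E={y↦-3}, A=∅, R=[app :: app]>
step 6: <C=y, E={y↦-3}, A=∅, R=[app :: app :: app]>
step 7: <C=(λw. 1), E={y↦-3}, A=[-3], R=[app :: app]>
step 8: <C=1, E={w↦-3, y↦-3}, A=∅, R=[app :: app]>
step 9: <C=(λy. (let x = 7 in -2)), E=∅, A=[1], R=[app]>
step 10: <C=(let x = 7 in -2), E={y↦1}, A=∅, R=[app]>
step 11: <C=7, E={y↦1}, A=∅, R=[let x :: app]>
step 12: <C=-2, E={x↦7, y↦1}, A=∅, R=[app]>
step 13: <C=(λu. ((λx. (u * x)) (if0 (u + 1) then u else 1))), E=∅, A=[-2], R=∅>
step 14: <C=((λx. (u * x)) (if0 (u + 1) then u else 1)), E={u↦-2}, A=∅, R=∅>
step 15: <C=(if0 (u + 1) then u else 1), E={u↦-2}, A=∅, R=[app]>
step 16: <C=(u + 1), E={u↦-2}, A=∅, R=[if0 :: app]>
step 17: <C=u, E={u↦-2}, A=∅, R=[addR :: if0 :: app]>
step 18: <C=1, E={u↦-2}, A=∅, R=[addL(-2) :: if0 :: app]>
step 19: <C=1, E={u↦-2}, A=∅, R=[app]>
step 20: <C=(λx. (u * x)), E={u↦-2}, A=[1], R=∅>
step 21: <C=(u * x), E={x↦1, u↦-2}, A=∅, R=∅>
step 22: <C=u, E={x↦1, u↦-2}, A=∅, R=[mulR]>
step 23: <C=x, E={x↦1, u↦-2}, A=∅, R=[mulL(-2)]>
→ final value -2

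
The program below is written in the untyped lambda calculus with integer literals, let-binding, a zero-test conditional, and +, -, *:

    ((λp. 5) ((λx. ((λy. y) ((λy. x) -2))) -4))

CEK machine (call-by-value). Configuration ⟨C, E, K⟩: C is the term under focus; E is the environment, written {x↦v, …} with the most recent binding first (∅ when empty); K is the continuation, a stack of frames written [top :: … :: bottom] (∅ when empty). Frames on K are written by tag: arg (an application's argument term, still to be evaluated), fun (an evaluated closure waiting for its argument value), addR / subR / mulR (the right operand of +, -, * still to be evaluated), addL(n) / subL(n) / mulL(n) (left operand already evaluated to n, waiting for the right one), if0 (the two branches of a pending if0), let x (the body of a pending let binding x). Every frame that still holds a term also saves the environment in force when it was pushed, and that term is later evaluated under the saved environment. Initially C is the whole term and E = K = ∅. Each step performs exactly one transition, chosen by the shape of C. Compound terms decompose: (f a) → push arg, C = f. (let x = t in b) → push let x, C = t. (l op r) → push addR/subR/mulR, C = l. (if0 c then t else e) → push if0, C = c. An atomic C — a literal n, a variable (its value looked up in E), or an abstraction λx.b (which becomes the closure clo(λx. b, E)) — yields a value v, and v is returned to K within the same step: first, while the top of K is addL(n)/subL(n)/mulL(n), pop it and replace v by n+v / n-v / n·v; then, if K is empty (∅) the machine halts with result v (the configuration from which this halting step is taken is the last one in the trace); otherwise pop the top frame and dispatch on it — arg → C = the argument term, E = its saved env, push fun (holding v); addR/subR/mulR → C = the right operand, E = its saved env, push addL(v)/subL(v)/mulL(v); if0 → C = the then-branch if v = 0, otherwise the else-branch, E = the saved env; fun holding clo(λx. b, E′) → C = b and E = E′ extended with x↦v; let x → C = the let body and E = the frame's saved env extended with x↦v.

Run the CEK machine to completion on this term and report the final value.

0. [C=((λp. 5) ((λx. ((λy. y) ((λy. x) -2))) -4)) | E=∅ | K=∅]
1. [C=(λp. 5) | E=∅ | K=[arg]]
2. [C=((λx. ((λy. y) ((λy. x) -2))) -4) | E=∅ | K=[fun]]
3. [C=(λx. ((λy. y) ((λy. x) -2))) | E=∅ | K=[arg :: fun]]
4. [C=-4 | E=∅ | K=[fun :: fun]]
5. [C=((λy. y) ((λy. x) -2)) | E={x↦-4} | K=[fun]]
6. [C=(λy. y) | E={x↦-4} | K=[arg :: fun]]
7. [C=((λy. x) -2) | E={x↦-4} | K=[fun :: fun]]
8. [C=(λy. x) | E={x↦-4} | K=[arg :: fun :: fun]]
9. [C=-2 | E={x↦-4} | K=[fun :: fun :: fun]]
10. [C=x | E={y↦-2, x↦-4} | K=[fun :: fun]]
11. [C=y | E={y↦-4, x↦-4} | K=[fun]]
12. [C=5 | E={p↦-4} | K=∅]
→ final value 5

Answer: 5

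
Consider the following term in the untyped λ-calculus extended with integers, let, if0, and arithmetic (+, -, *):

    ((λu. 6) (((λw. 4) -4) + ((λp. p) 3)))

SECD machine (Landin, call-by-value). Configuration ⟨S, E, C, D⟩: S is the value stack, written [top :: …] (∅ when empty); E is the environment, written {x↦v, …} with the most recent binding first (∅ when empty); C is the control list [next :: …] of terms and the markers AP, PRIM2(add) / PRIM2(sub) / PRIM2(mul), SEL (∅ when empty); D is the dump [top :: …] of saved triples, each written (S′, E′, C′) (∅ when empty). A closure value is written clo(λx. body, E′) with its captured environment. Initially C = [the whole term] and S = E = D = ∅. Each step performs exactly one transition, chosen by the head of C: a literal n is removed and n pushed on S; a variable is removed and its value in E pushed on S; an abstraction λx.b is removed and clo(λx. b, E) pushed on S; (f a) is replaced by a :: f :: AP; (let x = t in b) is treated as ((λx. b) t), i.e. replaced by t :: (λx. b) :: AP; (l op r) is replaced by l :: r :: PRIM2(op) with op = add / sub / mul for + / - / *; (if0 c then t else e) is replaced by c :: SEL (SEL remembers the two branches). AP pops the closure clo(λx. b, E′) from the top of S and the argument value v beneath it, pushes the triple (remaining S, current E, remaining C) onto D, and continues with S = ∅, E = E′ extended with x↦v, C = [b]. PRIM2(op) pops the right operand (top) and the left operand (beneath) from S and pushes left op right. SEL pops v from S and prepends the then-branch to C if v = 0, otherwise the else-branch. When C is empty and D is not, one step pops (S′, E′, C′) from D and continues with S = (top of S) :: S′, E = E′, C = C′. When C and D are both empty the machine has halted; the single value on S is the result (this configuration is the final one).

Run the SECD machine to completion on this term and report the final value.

step 0: <S=∅, E=∅, C=[((λu. 6) (((λw. 4) -4) + ((λp. p) 3)))], D=∅>
step 1: <S=∅, E=∅, C=[(((λw. 4) -4) + ((λp. p) 3)) :: (λu. 6) :: AP], D=∅>
step 2: <S=∅, E=∅, C=[((λw. 4) -4) :: ((λp. p) 3) :: PRIM2(add) :: (λu. 6) :: AP], D=∅>
step 3: <S=∅, E=∅, C=[-4 :: (λw. 4) :: AP :: ((λp. p) 3) :: PRIM2(add) :: (λu. 6) :: AP], D=∅>
step 4: <S=[-4], E=∅, C=[(λw. 4) :: AP :: ((λp. p) 3) :: PRIM2(add) :: (λu. 6) :: AP], D=∅>
step 5: <S=[clo(λw. 4, ∅) :: -4], E=∅, C=[AP :: ((λp. p) 3) :: PRIM2(add) :: (λu. 6) :: AP], D=∅>
step 6: <S=∅, E={w↦-4}, C=[4], D=[(∅, ∅, [((λp. p) 3) :: PRIM2(add) :: (λu. 6) :: AP])]>
step 7: <S=[4], E={w↦-4}, C=∅, D=[(∅, ∅, [((λp. p) 3) :: PRIM2(add) :: (λu. 6) :: AP])]>
step 8: <S=[4], E=∅, C=[((λp. p) 3) :: PRIM2(add) :: (λu. 6) :: AP], D=∅>
step 9: <S=[4], E=∅, C=[3 :: (λp. p) :: AP :: PRIM2(add) :: (λu. 6) :: AP], D=∅>
step 10: <S=[3 :: 4], E=∅, C=[(λp. p) :: AP :: PRIM2(add) :: (λu. 6) :: AP], D=∅>
step 11: <S=[clo(λp. p, ∅) :: 3 :: 4], E=∅, C=[AP :: PRIM2(add) :: (λu. 6) :: AP], D=∅>
step 12: <S=∅, E={p↦3}, C=[p], D=[([4], ∅, [PRIM2(add) :: (λu. 6) :: AP])]>
step 13: <S=[3], E={p↦3}, C=∅, D=[([4], ∅, [PRIM2(add) :: (λu. 6) :: AP])]>
step 14: <S=[3 :: 4], E=∅, C=[PRIM2(add) :: (λu. 6) :: AP], D=∅>
step 15: <S=[7], E=∅, C=[(λu. 6) :: AP], D=∅>
step 16: <S=[clo(λu. 6, ∅) :: 7], E=∅, C=[AP], D=∅>
step 17: <S=∅, E={u↦7}, C=[6], D=[(∅, ∅, ∅)]>
step 18: <S=[6], E={u↦7}, C=∅, D=[(∅, ∅, ∅)]>
step 19: <S=[6], E=∅, C=∅, D=∅>
→ final value 6

Answer: 6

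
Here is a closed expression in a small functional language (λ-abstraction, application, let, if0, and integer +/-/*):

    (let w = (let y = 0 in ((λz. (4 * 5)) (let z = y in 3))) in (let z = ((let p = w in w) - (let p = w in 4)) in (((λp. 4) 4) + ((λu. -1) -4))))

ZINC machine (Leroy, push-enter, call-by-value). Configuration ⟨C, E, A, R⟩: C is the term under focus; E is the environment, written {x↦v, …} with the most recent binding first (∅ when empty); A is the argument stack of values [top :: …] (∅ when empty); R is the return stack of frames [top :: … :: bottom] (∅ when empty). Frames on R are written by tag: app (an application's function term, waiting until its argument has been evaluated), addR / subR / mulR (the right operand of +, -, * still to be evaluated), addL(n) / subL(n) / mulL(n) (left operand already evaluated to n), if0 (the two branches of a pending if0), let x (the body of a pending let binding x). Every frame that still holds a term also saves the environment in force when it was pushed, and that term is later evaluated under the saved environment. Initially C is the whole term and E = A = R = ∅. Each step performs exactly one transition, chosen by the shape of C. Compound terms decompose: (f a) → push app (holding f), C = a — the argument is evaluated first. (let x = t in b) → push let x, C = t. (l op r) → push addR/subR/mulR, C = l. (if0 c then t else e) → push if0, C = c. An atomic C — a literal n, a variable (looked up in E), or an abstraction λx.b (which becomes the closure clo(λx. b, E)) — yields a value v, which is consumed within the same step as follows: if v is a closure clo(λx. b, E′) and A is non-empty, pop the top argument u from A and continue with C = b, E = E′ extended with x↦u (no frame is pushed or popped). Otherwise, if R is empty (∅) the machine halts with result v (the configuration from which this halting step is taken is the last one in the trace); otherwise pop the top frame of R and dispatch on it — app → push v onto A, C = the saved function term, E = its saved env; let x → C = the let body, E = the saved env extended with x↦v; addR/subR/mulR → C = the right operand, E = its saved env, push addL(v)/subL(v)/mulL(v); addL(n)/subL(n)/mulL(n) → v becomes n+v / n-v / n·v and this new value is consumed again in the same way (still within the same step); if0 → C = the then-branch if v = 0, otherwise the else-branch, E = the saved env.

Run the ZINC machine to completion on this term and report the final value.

step 0: <C=(let w = (let y = 0 in ((λz. (4 * 5)) (let z = y in 3))) in (let z = ((let p = w in w) - (let p = w in 4)) in (((λp. 4) 4) + ((λu. -1) -4)))), E=∅, A=∅, R=∅>
step 1: <C=(let y = 0 in ((λz. (4 * 5)) (let z = y in 3))), E=∅, A=∅, R=[let w]>
step 2: <C=0, E=∅, A=∅, R=[let y :: let w]>
step 3: <C=((λz. (4 * 5)) (let z = y in 3)), E={y↦0}, A=∅, R=[let w]>
step 4: <C=(let z = y in 3), E={y↦0}, A=∅, R=[app :: let w]>
step 5: <C=y, E={y↦0}, A=∅, R=[let z :: app :: let w]>
step 6: <C=3, E={z↦0, y↦0}, A=∅, R=[app :: let w]>
step 7: <C=(λz. (4 * 5)), E={y↦0}, A=[3], R=[let w]>
step 8: <C=(4 * 5), E={z↦3, y↦0}, A=∅, R=[let w]>
step 9: <C=4, E={z↦3, y↦0}, A=∅, R=[mulR :: let w]>
step 10: <C=5, E={z↦3, y↦0}, A=∅, R=[mulL(4) :: let w]>
step 11: <C=(let z = ((let p = w in w) - (let p = w in 4)) in (((λp. 4) 4) + ((λu. -1) -4))), E={w↦20}, A=∅, R=∅>
step 12: <C=((let p = w in w) - (let p = w in 4)), E={w↦20}, A=∅, R=[let z]>
step 13: <C=(let p = w in w), E={w↦20}, A=∅, R=[subR :: let z]>
step 14: <C=w, E={w↦20}, A=∅, R=[let p :: subR :: let z]>
step 15: <C=w, E={p↦20, w↦20}, A=∅, R=[subR :: let z]>
step 16: <C=(let p = w in 4), E={w↦20}, A=∅, R=[subL(20) :: let z]>
step 17: <C=w, E={w↦20}, A=∅, R=[let p :: subL(20) :: let z]>
step 18: <C=4, E={p↦20, w↦20}, A=∅, R=[subL(20) :: let z]>
step 19: <C=(((λp. 4) 4) + ((λu. -1) -4)), E={z↦16, w↦20}, A=∅, R=∅>
step 20: <C=((λp. 4) 4), E={z↦16, w↦20}, A=∅, R=[addR]>
step 21: <C=4, E={z↦16, w↦20}, A=∅, R=[app :: addR]>
step 22: <C=(λp. 4), E={z↦16, w↦20}, A=[4], R=[addR]>
step 23: <C=4, E={p↦4, z↦16, w↦20}, A=∅, R=[addR]>
step 24: <C=((λu. -1) -4), E={z↦16, w↦20}, A=∅, R=[addL(4)]>
step 25: <C=-4, E={z↦16, w↦20}, A=∅, R=[app :: addL(4)]>
step 26: <C=(λu. -1), E={z↦16, w↦20}, A=[-4], R=[addL(4)]>
step 27: <C=-1, E={u↦-4, z↦16, w↦20}, A=∅, R=[addL(4)]>
→ final value 3

Answer: 3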